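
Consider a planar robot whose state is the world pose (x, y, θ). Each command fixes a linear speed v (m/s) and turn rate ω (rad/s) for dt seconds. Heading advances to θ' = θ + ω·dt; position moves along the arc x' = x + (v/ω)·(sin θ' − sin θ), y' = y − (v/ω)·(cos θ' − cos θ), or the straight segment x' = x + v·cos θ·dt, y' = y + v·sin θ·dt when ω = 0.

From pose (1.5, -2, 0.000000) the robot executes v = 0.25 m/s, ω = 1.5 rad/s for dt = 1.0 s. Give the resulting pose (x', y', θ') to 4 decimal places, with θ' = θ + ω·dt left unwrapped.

(1.6662, -1.8451, 1.5000)

θ' = 0.0000 + 1.5·1.0 = 1.5000
R = v/ω = 0.25/1.5 = 0.1667
x' = 1.5 + 0.1667·(sin 1.5000 − sin 0.0000) = 1.6662
y' = -2 − 0.1667·(cos 1.5000 − cos 0.0000) = -1.8451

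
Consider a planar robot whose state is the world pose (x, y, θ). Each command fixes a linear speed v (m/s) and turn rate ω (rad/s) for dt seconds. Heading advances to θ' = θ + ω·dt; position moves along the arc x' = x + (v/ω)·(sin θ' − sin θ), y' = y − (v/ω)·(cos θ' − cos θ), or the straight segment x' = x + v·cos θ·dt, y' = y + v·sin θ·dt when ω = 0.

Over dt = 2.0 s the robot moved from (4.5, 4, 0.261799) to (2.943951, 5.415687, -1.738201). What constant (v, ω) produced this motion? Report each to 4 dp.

v = -1.2500, ω = -1.0000

Δθ = -1.738201 − 0.261799 = -2.000000
ω = Δθ/dt = -2.000000/2.0 = -1.0000
R = Δx/(sin θ' − sin θ) = 1.2500
v = R·ω = 1.2500·-1.0000 = -1.2500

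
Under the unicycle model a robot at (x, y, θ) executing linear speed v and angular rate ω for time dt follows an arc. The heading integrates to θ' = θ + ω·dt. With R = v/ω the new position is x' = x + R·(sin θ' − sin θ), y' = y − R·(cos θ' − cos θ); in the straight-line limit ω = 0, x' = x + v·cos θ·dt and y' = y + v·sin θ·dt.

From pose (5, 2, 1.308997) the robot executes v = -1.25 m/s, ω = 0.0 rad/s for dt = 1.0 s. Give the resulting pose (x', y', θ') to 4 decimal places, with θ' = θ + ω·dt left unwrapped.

θ' = 1.3090 + 0.0·1.0 = 1.3090
ω = 0 → straight: x' = 5 + -1.25·cos(1.3090)·1.0 = 4.6765
y' = 2 + -1.25·sin(1.3090)·1.0 = 0.7926

(4.6765, 0.7926, 1.3090)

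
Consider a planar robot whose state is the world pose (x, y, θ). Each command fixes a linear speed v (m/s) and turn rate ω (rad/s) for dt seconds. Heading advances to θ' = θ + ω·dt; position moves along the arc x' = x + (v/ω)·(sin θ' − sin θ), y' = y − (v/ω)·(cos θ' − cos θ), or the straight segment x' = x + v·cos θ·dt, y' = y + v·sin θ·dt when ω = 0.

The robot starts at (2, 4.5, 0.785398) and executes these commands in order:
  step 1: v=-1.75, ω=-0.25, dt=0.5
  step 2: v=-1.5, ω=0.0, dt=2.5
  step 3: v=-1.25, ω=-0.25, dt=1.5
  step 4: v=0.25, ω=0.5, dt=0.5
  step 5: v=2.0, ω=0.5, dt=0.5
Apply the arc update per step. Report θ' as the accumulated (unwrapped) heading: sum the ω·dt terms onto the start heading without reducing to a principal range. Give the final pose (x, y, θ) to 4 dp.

step 1: θ'=0.6604 (R=7.0000) → pose (1.3443, 3.9215, 0.6604)
step 2: θ'=0.6604 (straight) → pose (-1.6173, 1.6211, 0.6604)
step 3: θ'=0.2854 (R=5.0000) → pose (-3.2767, 0.7721, 0.2854)
step 4: θ'=0.5354 (R=0.5000) → pose (-3.1624, 0.8219, 0.5354)
step 5: θ'=0.7854 (R=4.0000) → pose (-2.3747, 1.4337, 0.7854)

(-2.3747, 1.4337, 0.7854)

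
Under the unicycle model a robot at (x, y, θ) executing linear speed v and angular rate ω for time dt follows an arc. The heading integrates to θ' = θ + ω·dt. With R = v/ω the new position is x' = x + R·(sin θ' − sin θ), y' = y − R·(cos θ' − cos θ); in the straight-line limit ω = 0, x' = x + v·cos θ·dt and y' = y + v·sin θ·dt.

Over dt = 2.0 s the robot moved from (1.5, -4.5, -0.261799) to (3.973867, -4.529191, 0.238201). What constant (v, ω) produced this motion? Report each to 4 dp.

Δθ = 0.238201 − -0.261799 = 0.500000
ω = Δθ/dt = 0.500000/2.0 = 0.2500
R = Δx/(sin θ' − sin θ) = 5.0000
v = R·ω = 5.0000·0.2500 = 1.2500

v = 1.2500, ω = 0.2500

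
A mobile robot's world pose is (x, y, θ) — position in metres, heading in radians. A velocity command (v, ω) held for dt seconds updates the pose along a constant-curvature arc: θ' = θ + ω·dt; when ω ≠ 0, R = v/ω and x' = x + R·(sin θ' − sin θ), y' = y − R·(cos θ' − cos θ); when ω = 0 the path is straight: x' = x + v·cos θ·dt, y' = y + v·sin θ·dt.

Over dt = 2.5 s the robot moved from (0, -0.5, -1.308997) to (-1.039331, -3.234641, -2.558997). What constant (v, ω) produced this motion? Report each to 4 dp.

Δθ = -2.558997 − -1.308997 = -1.250000
ω = Δθ/dt = -1.250000/2.5 = -0.5000
R = −Δy/(cos θ' − cos θ) = -2.5000
v = R·ω = -2.5000·-0.5000 = 1.2500

v = 1.2500, ω = -0.5000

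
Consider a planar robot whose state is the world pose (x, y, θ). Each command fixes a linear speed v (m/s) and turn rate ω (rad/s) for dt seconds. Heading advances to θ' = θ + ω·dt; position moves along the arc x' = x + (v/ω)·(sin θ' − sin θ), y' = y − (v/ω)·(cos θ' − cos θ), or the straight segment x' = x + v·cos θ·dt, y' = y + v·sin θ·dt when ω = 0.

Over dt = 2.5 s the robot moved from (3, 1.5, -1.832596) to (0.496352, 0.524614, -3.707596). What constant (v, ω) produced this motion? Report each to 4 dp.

v = 1.2500, ω = -0.7500

Δθ = -3.707596 − -1.832596 = -1.875000
ω = Δθ/dt = -1.875000/2.5 = -0.7500
R = Δx/(sin θ' − sin θ) = -1.6667
v = R·ω = -1.6667·-0.7500 = 1.2500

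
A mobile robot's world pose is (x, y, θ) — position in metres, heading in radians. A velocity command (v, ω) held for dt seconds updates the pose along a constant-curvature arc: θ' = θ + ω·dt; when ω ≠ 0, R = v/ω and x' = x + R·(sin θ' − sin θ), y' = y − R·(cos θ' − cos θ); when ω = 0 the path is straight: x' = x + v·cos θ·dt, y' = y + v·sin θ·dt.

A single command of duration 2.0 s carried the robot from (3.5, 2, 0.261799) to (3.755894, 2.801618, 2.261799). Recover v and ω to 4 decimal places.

v = 0.5000, ω = 1.0000

Δθ = 2.261799 − 0.261799 = 2.000000
ω = Δθ/dt = 2.000000/2.0 = 1.0000
R = −Δy/(cos θ' − cos θ) = 0.5000
v = R·ω = 0.5000·1.0000 = 0.5000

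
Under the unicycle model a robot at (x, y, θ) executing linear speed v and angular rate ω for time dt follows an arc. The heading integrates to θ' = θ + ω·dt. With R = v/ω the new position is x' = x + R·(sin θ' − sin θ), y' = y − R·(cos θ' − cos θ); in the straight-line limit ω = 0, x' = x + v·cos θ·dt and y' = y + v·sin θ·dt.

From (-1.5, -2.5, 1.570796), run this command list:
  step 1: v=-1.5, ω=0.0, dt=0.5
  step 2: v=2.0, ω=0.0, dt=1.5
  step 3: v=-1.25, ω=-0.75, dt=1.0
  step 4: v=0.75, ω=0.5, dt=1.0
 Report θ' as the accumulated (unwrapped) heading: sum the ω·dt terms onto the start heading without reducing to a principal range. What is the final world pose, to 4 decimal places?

(-1.5913, -0.7347, 1.3208)

step 1: θ'=1.5708 (straight) → pose (-1.5000, -3.2500, 1.5708)
step 2: θ'=1.5708 (straight) → pose (-1.5000, -0.2500, 1.5708)
step 3: θ'=0.8208 (R=1.6667) → pose (-1.9472, -1.3861, 0.8208)
step 4: θ'=1.3208 (R=1.5000) → pose (-1.5913, -0.7347, 1.3208)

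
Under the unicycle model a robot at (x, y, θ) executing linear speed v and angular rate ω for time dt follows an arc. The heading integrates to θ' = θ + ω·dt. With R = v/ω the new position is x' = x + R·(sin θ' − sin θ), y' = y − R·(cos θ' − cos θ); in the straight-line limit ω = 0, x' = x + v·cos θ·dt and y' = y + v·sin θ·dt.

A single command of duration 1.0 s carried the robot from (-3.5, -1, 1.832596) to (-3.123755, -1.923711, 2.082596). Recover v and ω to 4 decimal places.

v = -1.0000, ω = 0.2500

Δθ = 2.082596 − 1.832596 = 0.250000
ω = Δθ/dt = 0.250000/1.0 = 0.2500
R = −Δy/(cos θ' − cos θ) = -4.0000
v = R·ω = -4.0000·0.2500 = -1.0000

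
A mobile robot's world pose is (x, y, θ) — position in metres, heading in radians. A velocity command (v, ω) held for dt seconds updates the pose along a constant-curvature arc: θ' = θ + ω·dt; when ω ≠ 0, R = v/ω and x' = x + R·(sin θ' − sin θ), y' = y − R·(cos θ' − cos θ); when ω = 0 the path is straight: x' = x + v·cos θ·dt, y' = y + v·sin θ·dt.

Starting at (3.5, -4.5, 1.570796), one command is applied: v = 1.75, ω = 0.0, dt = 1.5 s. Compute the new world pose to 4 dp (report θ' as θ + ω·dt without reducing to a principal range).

(3.5000, -1.8750, 1.5708)

θ' = 1.5708 + 0.0·1.5 = 1.5708
ω = 0 → straight: x' = 3.5 + 1.75·cos(1.5708)·1.5 = 3.5000
y' = -4.5 + 1.75·sin(1.5708)·1.5 = -1.8750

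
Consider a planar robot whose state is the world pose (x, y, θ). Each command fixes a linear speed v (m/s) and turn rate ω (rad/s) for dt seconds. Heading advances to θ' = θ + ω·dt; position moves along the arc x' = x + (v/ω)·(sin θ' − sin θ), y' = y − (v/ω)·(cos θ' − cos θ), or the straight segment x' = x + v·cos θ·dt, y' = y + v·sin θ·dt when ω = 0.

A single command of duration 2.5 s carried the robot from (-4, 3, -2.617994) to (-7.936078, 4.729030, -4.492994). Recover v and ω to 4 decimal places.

Δθ = -4.492994 − -2.617994 = -1.875000
ω = Δθ/dt = -1.875000/2.5 = -0.7500
R = Δx/(sin θ' − sin θ) = -2.6667
v = R·ω = -2.6667·-0.7500 = 2.0000

v = 2.0000, ω = -0.7500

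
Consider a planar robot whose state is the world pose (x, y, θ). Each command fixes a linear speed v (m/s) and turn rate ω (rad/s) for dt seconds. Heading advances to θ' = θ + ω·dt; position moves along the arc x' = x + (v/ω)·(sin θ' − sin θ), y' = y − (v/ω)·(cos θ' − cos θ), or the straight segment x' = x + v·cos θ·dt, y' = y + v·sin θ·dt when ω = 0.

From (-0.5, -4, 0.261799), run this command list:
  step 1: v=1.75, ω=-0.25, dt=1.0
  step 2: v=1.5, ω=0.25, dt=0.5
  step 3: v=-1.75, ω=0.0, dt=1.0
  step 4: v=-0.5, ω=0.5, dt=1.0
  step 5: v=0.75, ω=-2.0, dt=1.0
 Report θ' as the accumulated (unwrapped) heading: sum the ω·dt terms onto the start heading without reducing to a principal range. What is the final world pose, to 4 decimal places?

(0.3746, -4.3558, -1.3632)

step 1: θ'=0.0118 (R=-7.0000) → pose (1.2291, -3.7620, 0.0118)
step 2: θ'=0.1368 (R=6.0000) → pose (1.9766, -3.7063, 0.1368)
step 3: θ'=0.1368 (straight) → pose (0.2429, -3.9450, 0.1368)
step 4: θ'=0.6368 (R=-1.0000) → pose (-0.2153, -4.1316, 0.6368)
step 5: θ'=-1.3632 (R=-0.3750) → pose (0.3746, -4.3558, -1.3632)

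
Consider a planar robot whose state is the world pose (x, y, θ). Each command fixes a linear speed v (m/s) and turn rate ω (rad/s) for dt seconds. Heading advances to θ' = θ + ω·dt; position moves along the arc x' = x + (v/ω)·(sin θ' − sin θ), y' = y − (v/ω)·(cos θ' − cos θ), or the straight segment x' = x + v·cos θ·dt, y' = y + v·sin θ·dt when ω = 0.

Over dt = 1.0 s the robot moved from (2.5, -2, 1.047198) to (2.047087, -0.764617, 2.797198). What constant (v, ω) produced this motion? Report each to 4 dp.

v = 1.5000, ω = 1.7500

Δθ = 2.797198 − 1.047198 = 1.750000
ω = Δθ/dt = 1.750000/1.0 = 1.7500
R = −Δy/(cos θ' − cos θ) = 0.8571
v = R·ω = 0.8571·1.7500 = 1.5000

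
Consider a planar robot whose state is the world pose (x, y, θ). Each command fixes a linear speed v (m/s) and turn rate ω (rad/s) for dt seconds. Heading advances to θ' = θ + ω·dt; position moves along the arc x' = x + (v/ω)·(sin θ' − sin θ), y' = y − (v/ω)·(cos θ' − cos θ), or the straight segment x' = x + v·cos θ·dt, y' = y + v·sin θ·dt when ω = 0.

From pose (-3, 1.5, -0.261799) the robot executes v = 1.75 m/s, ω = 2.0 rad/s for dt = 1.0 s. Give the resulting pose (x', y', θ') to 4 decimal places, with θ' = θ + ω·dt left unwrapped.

θ' = -0.2618 + 2.0·1.0 = 1.7382
R = v/ω = 1.75/2.0 = 0.8750
x' = -3 + 0.8750·(sin 1.7382 − sin -0.2618) = -1.9108
y' = 1.5 − 0.8750·(cos 1.7382 − cos -0.2618) = 2.4910

(-1.9108, 2.4910, 1.7382)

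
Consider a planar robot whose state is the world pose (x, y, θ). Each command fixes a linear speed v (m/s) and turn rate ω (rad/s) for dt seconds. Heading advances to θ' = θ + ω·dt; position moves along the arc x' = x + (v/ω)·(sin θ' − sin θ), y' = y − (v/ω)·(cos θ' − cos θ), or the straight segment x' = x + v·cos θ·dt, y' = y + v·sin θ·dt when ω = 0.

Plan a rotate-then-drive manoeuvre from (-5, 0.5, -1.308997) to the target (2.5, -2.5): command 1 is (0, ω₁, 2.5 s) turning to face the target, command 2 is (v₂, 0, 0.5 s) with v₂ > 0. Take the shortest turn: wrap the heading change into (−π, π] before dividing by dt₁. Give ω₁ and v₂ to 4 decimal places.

ω₁ = 0.3714, v₂ = 16.1555

heading to target = atan2(-2.5−0.5, 2.5−-5) = -0.3805
Δθ = wrap(-0.3805 − -1.3090) = 0.9285; ω₁ = Δθ/dt₁ = 0.3714
distance = √((2.5−-5)² + (-2.5−0.5)²) = 8.0777; v₂ = distance/dt₂ = 16.1555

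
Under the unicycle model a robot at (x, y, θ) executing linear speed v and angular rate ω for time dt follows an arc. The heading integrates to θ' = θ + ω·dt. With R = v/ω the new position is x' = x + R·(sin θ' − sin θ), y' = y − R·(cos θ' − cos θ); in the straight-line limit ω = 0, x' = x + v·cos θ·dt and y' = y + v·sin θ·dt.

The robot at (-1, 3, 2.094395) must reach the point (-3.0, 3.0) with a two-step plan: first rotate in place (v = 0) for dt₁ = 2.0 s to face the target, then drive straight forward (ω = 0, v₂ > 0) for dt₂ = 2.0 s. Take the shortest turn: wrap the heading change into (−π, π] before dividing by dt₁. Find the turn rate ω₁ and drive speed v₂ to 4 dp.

ω₁ = 0.5236, v₂ = 1.0000

heading to target = atan2(3−3, -3−-1) = 3.1416
Δθ = wrap(3.1416 − 2.0944) = 1.0472; ω₁ = Δθ/dt₁ = 0.5236
distance = √((-3−-1)² + (3−3)²) = 2.0000; v₂ = distance/dt₂ = 1.0000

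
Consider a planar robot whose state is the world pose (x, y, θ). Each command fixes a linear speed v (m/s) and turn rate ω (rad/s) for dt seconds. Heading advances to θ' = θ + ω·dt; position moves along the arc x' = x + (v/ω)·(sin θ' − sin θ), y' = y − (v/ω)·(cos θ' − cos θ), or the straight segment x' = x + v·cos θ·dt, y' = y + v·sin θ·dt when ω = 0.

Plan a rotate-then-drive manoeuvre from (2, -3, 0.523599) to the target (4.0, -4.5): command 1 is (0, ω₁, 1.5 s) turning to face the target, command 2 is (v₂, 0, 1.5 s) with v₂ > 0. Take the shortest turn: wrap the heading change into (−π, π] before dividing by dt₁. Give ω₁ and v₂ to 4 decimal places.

ω₁ = -0.7781, v₂ = 1.6667

heading to target = atan2(-4.5−-3, 4−2) = -0.6435
Δθ = wrap(-0.6435 − 0.5236) = -1.1671; ω₁ = Δθ/dt₁ = -0.7781
distance = √((4−2)² + (-4.5−-3)²) = 2.5000; v₂ = distance/dt₂ = 1.6667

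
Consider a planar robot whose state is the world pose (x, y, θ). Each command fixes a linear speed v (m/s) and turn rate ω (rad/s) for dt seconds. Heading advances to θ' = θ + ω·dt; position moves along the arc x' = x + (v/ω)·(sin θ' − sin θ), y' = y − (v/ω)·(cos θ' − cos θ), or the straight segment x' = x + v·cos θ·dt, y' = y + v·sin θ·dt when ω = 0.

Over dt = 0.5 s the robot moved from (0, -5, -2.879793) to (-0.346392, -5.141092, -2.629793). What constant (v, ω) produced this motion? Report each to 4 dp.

v = 0.7500, ω = 0.5000

Δθ = -2.629793 − -2.879793 = 0.250000
ω = Δθ/dt = 0.250000/0.5 = 0.5000
R = Δx/(sin θ' − sin θ) = 1.5000
v = R·ω = 1.5000·0.5000 = 0.7500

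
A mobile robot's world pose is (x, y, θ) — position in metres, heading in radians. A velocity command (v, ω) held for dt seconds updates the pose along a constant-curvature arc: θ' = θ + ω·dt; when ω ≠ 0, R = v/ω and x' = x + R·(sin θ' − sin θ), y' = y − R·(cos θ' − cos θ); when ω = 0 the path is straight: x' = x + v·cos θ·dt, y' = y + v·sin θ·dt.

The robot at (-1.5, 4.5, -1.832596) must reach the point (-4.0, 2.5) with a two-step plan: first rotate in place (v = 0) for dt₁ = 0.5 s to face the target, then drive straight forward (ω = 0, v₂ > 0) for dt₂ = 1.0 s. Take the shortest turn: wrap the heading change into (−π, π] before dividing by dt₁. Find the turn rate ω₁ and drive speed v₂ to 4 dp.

heading to target = atan2(2.5−4.5, -4−-1.5) = -2.4669
Δθ = wrap(-2.4669 − -1.8326) = -0.6343; ω₁ = Δθ/dt₁ = -1.2685
distance = √((-4−-1.5)² + (2.5−4.5)²) = 3.2016; v₂ = distance/dt₂ = 3.2016

ω₁ = -1.2685, v₂ = 3.2016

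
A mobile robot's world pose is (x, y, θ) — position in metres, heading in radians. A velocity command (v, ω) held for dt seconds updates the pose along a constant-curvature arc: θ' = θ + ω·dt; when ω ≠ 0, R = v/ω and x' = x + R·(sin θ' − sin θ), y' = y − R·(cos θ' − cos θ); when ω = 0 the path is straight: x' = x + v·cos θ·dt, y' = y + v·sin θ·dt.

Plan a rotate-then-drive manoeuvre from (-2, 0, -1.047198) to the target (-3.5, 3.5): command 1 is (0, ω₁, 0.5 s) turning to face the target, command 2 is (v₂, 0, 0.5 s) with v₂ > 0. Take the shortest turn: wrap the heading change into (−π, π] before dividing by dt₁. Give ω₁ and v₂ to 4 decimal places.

ω₁ = 6.0458, v₂ = 7.6158

heading to target = atan2(3.5−0, -3.5−-2) = 1.9757
Δθ = wrap(1.9757 − -1.0472) = 3.0229; ω₁ = Δθ/dt₁ = 6.0458
distance = √((-3.5−-2)² + (3.5−0)²) = 3.8079; v₂ = distance/dt₂ = 7.6158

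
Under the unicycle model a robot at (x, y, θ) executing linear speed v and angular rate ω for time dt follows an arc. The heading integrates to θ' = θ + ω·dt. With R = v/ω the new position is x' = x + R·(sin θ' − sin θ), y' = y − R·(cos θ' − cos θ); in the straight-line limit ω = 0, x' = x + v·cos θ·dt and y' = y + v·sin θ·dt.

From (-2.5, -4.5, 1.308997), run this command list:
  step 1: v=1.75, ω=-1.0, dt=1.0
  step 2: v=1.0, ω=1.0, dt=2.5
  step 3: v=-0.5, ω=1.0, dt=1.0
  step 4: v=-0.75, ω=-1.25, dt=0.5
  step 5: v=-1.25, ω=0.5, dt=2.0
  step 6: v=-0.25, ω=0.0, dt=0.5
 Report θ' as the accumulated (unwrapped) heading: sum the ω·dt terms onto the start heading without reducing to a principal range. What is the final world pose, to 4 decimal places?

(1.6153, 0.1654, 4.1840)

step 1: θ'=0.3090 (R=-1.7500) → pose (-1.3418, -3.2858, 0.3090)
step 2: θ'=2.8090 (R=1.0000) → pose (-1.3194, -1.3880, 2.8090)
step 3: θ'=3.8090 (R=-0.5000) → pose (-0.8467, -1.3081, 3.8090)
step 4: θ'=3.1840 (R=0.6000) → pose (-0.5008, -1.1799, 3.1840)
step 5: θ'=4.1840 (R=-2.5000) → pose (1.5523, 0.0575, 4.1840)
step 6: θ'=4.1840 (straight) → pose (1.6153, 0.1654, 4.1840)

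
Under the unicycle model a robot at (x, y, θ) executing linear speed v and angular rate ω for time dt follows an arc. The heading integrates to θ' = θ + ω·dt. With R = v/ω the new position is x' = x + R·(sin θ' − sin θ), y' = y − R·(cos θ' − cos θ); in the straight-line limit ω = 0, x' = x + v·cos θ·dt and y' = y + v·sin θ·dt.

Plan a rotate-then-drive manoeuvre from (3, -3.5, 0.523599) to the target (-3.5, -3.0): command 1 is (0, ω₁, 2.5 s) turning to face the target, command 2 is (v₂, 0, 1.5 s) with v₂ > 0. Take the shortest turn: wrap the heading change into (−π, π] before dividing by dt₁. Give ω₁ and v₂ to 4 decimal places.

ω₁ = 1.0165, v₂ = 4.3461

heading to target = atan2(-3−-3.5, -3.5−3) = 3.0648
Δθ = wrap(3.0648 − 0.5236) = 2.5412; ω₁ = Δθ/dt₁ = 1.0165
distance = √((-3.5−3)² + (-3−-3.5)²) = 6.5192; v₂ = distance/dt₂ = 4.3461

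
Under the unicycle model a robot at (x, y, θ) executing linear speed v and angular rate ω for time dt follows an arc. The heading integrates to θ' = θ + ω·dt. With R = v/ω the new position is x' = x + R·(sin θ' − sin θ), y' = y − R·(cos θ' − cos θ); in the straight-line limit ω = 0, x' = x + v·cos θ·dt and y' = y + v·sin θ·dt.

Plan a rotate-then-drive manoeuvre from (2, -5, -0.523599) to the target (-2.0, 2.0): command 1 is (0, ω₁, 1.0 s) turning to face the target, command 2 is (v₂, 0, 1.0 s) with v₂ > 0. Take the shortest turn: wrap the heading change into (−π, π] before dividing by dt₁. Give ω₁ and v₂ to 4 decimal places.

ω₁ = 2.6135, v₂ = 8.0623

heading to target = atan2(2−-5, -2−2) = 2.0899
Δθ = wrap(2.0899 − -0.5236) = 2.6135; ω₁ = Δθ/dt₁ = 2.6135
distance = √((-2−2)² + (2−-5)²) = 8.0623; v₂ = distance/dt₂ = 8.0623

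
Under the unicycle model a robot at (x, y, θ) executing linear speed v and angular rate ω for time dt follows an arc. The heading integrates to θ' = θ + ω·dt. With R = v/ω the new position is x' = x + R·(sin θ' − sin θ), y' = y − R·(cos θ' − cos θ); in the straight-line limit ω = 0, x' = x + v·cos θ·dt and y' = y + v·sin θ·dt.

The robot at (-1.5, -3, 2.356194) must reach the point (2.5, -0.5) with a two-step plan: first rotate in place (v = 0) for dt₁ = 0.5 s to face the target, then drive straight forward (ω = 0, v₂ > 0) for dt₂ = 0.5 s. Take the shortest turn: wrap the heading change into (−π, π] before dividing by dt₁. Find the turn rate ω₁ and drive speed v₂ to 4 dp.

heading to target = atan2(-0.5−-3, 2.5−-1.5) = 0.5586
Δθ = wrap(0.5586 − 2.3562) = -1.7976; ω₁ = Δθ/dt₁ = -3.5952
distance = √((2.5−-1.5)² + (-0.5−-3)²) = 4.7170; v₂ = distance/dt₂ = 9.4340

ω₁ = -3.5952, v₂ = 9.4340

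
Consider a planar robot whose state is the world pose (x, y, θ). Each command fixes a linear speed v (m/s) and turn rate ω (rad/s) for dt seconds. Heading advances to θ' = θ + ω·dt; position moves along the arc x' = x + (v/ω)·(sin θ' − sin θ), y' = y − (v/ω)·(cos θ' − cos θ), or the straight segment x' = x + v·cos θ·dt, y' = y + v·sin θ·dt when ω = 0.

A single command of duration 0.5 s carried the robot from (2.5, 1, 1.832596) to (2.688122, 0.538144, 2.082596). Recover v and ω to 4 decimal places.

v = -1.0000, ω = 0.5000

Δθ = 2.082596 − 1.832596 = 0.250000
ω = Δθ/dt = 0.250000/0.5 = 0.5000
R = −Δy/(cos θ' − cos θ) = -2.0000
v = R·ω = -2.0000·0.5000 = -1.0000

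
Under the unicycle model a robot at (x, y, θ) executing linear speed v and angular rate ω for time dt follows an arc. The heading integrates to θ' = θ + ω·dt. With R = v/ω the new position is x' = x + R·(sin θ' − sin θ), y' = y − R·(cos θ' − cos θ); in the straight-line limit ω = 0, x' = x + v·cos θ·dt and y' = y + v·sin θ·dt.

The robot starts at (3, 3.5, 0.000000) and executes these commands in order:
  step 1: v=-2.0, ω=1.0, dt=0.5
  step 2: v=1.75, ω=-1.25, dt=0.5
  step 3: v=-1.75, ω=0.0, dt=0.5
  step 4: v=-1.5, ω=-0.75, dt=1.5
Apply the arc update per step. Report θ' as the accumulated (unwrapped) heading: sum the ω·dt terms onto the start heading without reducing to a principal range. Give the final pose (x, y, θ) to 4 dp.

step 1: θ'=0.5000 (R=-2.0000) → pose (2.0411, 3.2552, 0.5000)
step 2: θ'=-0.1250 (R=-1.4000) → pose (2.8869, 3.4156, -0.1250)
step 3: θ'=-0.1250 (straight) → pose (2.0187, 3.5247, -0.1250)
step 4: θ'=-1.2500 (R=2.0000) → pose (0.3701, 4.8785, -1.2500)

(0.3701, 4.8785, -1.2500)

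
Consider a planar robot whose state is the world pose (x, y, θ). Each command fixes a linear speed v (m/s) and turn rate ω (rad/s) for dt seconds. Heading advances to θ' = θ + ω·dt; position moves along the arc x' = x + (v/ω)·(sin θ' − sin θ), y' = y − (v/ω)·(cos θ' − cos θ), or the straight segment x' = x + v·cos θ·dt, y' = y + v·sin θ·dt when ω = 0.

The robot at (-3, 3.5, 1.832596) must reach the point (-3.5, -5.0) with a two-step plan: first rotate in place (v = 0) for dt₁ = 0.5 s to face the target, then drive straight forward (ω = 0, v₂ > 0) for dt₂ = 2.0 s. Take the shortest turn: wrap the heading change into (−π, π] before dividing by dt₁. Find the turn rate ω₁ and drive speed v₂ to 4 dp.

ω₁ = 5.6421, v₂ = 4.2573

heading to target = atan2(-5−3.5, -3.5−-3) = -1.6296
Δθ = wrap(-1.6296 − 1.8326) = 2.8210; ω₁ = Δθ/dt₁ = 5.6421
distance = √((-3.5−-3)² + (-5−3.5)²) = 8.5147; v₂ = distance/dt₂ = 4.2573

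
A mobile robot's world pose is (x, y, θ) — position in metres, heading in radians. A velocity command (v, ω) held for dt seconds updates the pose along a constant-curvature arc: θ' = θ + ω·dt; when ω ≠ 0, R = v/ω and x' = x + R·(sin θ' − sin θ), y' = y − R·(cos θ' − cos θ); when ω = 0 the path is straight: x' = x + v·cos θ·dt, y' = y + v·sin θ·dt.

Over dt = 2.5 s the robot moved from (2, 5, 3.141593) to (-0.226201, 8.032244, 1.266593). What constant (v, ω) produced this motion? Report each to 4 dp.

v = 1.7500, ω = -0.7500

Δθ = 1.266593 − 3.141593 = -1.875000
ω = Δθ/dt = -1.875000/2.5 = -0.7500
R = −Δy/(cos θ' − cos θ) = -2.3333
v = R·ω = -2.3333·-0.7500 = 1.7500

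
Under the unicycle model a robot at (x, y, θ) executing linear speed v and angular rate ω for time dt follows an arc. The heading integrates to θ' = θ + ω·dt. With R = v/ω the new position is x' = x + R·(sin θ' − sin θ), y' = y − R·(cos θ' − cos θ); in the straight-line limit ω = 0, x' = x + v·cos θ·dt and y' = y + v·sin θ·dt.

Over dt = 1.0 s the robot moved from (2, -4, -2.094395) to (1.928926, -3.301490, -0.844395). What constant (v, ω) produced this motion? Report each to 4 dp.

Δθ = -0.844395 − -2.094395 = 1.250000
ω = Δθ/dt = 1.250000/1.0 = 1.2500
R = −Δy/(cos θ' − cos θ) = -0.6000
v = R·ω = -0.6000·1.2500 = -0.7500

v = -0.7500, ω = 1.2500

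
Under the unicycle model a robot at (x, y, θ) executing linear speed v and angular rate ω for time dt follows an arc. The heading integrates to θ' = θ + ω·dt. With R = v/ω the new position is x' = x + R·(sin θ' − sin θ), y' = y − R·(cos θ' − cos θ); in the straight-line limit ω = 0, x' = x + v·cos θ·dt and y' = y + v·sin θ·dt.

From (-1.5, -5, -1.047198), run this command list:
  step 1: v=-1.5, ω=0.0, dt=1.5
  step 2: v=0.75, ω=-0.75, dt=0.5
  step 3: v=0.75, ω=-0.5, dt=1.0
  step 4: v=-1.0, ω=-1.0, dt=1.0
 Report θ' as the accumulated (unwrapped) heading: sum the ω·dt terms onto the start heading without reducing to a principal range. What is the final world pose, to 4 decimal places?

step 1: θ'=-1.0472 (straight) → pose (-2.6250, -3.0514, -1.0472)
step 2: θ'=-1.4222 (R=-1.0000) → pose (-2.5020, -3.4034, -1.4222)
step 3: θ'=-1.9222 (R=-1.5000) → pose (-2.5772, -4.1418, -1.9222)
step 4: θ'=-2.9222 (R=1.0000) → pose (-1.8559, -3.5100, -2.9222)

(-1.8559, -3.5100, -2.9222)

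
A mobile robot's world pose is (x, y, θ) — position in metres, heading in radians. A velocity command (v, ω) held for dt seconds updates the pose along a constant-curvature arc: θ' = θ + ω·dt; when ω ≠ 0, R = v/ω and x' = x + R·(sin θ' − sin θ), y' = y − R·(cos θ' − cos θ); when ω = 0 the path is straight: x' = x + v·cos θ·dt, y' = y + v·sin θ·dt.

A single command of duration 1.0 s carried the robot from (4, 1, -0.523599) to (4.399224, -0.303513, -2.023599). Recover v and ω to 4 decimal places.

v = 1.5000, ω = -1.5000

Δθ = -2.023599 − -0.523599 = -1.500000
ω = Δθ/dt = -1.500000/1.0 = -1.5000
R = −Δy/(cos θ' − cos θ) = -1.0000
v = R·ω = -1.0000·-1.5000 = 1.5000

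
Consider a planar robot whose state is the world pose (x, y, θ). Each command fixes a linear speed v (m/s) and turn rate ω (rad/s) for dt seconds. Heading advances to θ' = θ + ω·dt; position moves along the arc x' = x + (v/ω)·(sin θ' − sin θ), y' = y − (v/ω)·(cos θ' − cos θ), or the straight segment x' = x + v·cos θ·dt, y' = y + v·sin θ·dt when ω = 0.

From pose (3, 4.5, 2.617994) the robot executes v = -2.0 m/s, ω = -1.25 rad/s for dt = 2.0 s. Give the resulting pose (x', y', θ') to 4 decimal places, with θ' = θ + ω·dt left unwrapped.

(2.3884, 1.5255, 0.1180)

θ' = 2.6180 + -1.25·2.0 = 0.1180
R = v/ω = -2.0/-1.25 = 1.6000
x' = 3 + 1.6000·(sin 0.1180 − sin 2.6180) = 2.3884
y' = 4.5 − 1.6000·(cos 0.1180 − cos 2.6180) = 1.5255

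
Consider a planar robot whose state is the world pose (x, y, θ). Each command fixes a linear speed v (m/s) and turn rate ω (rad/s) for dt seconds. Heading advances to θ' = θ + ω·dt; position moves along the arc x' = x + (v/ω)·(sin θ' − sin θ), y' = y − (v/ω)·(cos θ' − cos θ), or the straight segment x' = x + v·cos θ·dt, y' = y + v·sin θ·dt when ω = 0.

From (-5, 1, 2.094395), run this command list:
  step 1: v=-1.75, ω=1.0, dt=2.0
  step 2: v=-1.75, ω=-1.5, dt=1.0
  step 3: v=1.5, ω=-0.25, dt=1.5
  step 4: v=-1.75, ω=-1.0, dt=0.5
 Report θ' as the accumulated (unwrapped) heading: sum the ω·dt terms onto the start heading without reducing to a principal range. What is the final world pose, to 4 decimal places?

(-1.8240, 1.8829, 1.7194)

step 1: θ'=4.0944 (R=-1.7500) → pose (-2.0581, 0.8610, 4.0944)
step 2: θ'=2.5944 (R=1.1667) → pose (-0.5002, 1.1814, 2.5944)
step 3: θ'=2.2194 (R=-6.0000) → pose (-2.1600, 2.6809, 2.2194)
step 4: θ'=1.7194 (R=1.7500) → pose (-1.8240, 1.8829, 1.7194)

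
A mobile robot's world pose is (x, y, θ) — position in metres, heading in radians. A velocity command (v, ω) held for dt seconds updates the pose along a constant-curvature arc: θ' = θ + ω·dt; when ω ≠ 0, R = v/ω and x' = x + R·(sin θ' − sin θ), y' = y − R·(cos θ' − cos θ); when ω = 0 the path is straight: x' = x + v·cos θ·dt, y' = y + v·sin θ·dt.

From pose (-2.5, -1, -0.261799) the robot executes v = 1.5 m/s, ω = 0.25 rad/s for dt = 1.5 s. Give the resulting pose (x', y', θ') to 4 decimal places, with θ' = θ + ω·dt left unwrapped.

(-0.2693, -1.1660, 0.1132)

θ' = -0.2618 + 0.25·1.5 = 0.1132
R = v/ω = 1.5/0.25 = 6.0000
x' = -2.5 + 6.0000·(sin 0.1132 − sin -0.2618) = -0.2693
y' = -1 − 6.0000·(cos 0.1132 − cos -0.2618) = -1.1660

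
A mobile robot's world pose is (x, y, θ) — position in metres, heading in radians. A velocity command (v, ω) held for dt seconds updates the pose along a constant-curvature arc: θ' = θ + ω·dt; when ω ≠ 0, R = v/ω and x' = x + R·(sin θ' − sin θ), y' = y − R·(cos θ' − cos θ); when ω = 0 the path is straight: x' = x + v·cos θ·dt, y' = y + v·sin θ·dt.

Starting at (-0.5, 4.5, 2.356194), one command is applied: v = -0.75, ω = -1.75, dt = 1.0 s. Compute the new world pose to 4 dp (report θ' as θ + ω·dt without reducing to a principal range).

θ' = 2.3562 + -1.75·1.0 = 0.6062
R = v/ω = -0.75/-1.75 = 0.4286
x' = -0.5 + 0.4286·(sin 0.6062 − sin 2.3562) = -0.5589
y' = 4.5 − 0.4286·(cos 0.6062 − cos 2.3562) = 3.8447

(-0.5589, 3.8447, 0.6062)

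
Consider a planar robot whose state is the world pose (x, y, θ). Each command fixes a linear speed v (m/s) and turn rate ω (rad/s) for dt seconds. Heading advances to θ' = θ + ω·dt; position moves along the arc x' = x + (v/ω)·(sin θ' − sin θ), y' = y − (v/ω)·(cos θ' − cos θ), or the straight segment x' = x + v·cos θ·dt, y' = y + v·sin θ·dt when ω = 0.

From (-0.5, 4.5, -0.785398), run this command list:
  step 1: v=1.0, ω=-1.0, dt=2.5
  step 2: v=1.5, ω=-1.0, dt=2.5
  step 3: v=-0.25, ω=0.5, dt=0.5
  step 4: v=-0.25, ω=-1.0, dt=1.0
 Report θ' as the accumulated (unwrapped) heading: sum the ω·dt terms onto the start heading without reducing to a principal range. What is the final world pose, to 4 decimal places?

step 1: θ'=-3.2854 (R=-1.0000) → pose (-1.3504, 2.8032, -3.2854)
step 2: θ'=-5.7854 (R=-1.5000) → pose (-1.8517, 5.6057, -5.7854)
step 3: θ'=-5.5354 (R=-0.5000) → pose (-1.9529, 5.5330, -5.5354)
step 4: θ'=-6.5354 (R=0.2500) → pose (-2.1853, 5.4742, -6.5354)

(-2.1853, 5.4742, -6.5354)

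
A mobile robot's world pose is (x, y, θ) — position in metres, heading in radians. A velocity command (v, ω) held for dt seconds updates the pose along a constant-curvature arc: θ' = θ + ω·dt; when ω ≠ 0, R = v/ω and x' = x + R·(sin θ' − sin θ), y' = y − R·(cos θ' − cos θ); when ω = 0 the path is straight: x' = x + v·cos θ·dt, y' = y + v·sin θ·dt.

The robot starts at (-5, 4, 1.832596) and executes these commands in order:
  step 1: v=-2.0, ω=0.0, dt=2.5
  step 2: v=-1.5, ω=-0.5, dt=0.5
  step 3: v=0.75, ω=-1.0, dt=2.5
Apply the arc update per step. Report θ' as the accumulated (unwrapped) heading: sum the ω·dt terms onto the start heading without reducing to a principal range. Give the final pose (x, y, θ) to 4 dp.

(-2.2584, -1.1059, -0.9174)

step 1: θ'=1.8326 (straight) → pose (-3.7059, -0.8296, 1.8326)
step 2: θ'=1.5826 (R=3.0000) → pose (-3.6039, -1.5707, 1.5826)
step 3: θ'=-0.9174 (R=-0.7500) → pose (-2.2584, -1.1059, -0.9174)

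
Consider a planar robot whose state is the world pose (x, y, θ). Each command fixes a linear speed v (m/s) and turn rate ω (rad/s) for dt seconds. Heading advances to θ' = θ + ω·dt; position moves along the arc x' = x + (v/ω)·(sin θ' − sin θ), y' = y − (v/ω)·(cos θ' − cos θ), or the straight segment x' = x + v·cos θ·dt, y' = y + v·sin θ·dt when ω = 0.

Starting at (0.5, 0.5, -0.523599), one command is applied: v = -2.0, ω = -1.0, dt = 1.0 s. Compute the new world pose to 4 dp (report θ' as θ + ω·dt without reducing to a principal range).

θ' = -0.5236 + -1.0·1.0 = -1.5236
R = v/ω = -2.0/-1.0 = 2.0000
x' = 0.5 + 2.0000·(sin -1.5236 − sin -0.5236) = -0.4978
y' = 0.5 − 2.0000·(cos -1.5236 − cos -0.5236) = 2.1377

(-0.4978, 2.1377, -1.5236)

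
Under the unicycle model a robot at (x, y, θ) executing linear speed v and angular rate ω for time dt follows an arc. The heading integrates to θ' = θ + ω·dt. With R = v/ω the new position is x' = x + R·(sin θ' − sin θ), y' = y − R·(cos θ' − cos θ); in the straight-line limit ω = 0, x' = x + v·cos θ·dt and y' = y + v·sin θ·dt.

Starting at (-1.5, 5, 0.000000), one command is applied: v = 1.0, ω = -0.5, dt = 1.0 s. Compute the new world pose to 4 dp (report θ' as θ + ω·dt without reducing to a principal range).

θ' = 0.0000 + -0.5·1.0 = -0.5000
R = v/ω = 1.0/-0.5 = -2.0000
x' = -1.5 + -2.0000·(sin -0.5000 − sin 0.0000) = -0.5411
y' = 5 − -2.0000·(cos -0.5000 − cos 0.0000) = 4.7552

(-0.5411, 4.7552, -0.5000)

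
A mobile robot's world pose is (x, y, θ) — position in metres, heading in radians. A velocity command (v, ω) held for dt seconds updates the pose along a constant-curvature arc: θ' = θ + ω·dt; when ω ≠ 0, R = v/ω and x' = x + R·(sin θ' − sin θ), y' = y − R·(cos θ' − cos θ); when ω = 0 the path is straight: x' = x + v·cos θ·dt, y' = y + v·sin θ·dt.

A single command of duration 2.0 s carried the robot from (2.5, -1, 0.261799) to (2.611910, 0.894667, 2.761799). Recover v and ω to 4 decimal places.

v = 1.2500, ω = 1.2500

Δθ = 2.761799 − 0.261799 = 2.500000
ω = Δθ/dt = 2.500000/2.0 = 1.2500
R = −Δy/(cos θ' − cos θ) = 1.0000
v = R·ω = 1.0000·1.2500 = 1.2500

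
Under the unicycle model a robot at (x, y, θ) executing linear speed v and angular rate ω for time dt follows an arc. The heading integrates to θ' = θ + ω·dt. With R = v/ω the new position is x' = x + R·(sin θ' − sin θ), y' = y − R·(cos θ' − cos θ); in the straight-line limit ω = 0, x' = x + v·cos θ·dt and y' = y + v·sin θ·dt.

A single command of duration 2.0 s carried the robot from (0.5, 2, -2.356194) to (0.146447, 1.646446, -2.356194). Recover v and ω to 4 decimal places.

Δθ = -2.356194 − -2.356194 = 0.000000
ω = Δθ/dt = 0.000000/2.0 = 0.0000
ω = 0 → v = (Δx·cos θ + Δy·sin θ)/dt = 0.2500

v = 0.2500, ω = 0.0000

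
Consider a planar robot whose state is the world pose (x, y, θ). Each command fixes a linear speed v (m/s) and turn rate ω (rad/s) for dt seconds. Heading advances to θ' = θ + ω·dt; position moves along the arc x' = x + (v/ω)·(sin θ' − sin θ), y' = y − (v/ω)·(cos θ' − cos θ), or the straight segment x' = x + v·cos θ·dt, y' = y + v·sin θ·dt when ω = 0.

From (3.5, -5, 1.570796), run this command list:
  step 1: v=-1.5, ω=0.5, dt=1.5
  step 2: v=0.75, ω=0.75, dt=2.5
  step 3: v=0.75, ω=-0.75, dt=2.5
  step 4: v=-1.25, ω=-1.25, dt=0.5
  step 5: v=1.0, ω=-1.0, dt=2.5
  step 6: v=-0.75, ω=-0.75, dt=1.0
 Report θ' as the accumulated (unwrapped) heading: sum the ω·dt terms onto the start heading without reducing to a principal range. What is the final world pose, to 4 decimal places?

(2.7959, -6.4819, -1.5542)

step 1: θ'=2.3208 (R=-3.0000) → pose (4.3049, -7.0449, 2.3208)
step 2: θ'=4.1958 (R=1.0000) → pose (2.7037, -7.2326, 4.1958)
step 3: θ'=2.3208 (R=-1.0000) → pose (1.1025, -7.4204, 2.3208)
step 4: θ'=1.6958 (R=1.0000) → pose (1.3630, -7.9773, 1.6958)
step 5: θ'=-0.8042 (R=-1.0000) → pose (3.0755, -7.1590, -0.8042)
step 6: θ'=-1.5542 (R=1.0000) → pose (2.7959, -6.4819, -1.5542)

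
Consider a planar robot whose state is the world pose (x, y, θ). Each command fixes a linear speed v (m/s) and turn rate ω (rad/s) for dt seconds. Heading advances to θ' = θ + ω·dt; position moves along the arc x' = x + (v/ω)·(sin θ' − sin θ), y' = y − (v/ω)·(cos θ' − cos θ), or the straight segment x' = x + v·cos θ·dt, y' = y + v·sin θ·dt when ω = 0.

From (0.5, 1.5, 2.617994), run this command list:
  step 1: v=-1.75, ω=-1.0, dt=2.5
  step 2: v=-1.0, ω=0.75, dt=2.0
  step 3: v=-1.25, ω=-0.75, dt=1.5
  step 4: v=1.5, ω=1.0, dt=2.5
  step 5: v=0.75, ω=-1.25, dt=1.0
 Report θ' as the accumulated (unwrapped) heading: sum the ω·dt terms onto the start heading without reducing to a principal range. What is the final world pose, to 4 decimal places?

(-3.2100, -1.3918, 1.7430)

step 1: θ'=0.1180 (R=1.7500) → pose (-0.1690, -1.7534, 0.1180)
step 2: θ'=1.6180 (R=-1.3333) → pose (-1.3439, -3.1403, 1.6180)
step 3: θ'=0.4930 (R=1.6667) → pose (-2.2199, -4.6872, 0.4930)
step 4: θ'=2.9930 (R=1.5000) → pose (-2.7077, -1.8823, 2.9930)
step 5: θ'=1.7430 (R=-0.6000) → pose (-3.2100, -1.3918, 1.7430)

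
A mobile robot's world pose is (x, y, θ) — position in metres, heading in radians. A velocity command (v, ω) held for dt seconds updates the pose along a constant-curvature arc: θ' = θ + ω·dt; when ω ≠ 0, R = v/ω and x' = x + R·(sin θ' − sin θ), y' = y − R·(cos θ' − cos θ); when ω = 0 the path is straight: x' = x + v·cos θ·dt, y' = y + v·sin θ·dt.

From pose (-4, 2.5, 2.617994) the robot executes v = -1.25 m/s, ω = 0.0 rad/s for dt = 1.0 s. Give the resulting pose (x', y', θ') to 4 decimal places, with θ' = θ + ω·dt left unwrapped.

θ' = 2.6180 + 0.0·1.0 = 2.6180
ω = 0 → straight: x' = -4 + -1.25·cos(2.6180)·1.0 = -2.9175
y' = 2.5 + -1.25·sin(2.6180)·1.0 = 1.8750

(-2.9175, 1.8750, 2.6180)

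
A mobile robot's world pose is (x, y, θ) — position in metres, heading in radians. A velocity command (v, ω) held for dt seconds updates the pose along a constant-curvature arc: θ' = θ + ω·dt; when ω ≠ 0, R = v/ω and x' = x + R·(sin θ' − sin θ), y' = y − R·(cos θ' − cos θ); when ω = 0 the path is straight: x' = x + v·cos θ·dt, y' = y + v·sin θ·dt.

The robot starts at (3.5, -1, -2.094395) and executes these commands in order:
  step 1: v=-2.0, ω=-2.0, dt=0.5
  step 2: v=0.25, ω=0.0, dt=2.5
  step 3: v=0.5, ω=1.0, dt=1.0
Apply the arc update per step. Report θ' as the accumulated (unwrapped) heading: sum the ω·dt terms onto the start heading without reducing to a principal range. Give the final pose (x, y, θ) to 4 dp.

(3.2851, -0.7800, -2.0944)

step 1: θ'=-3.0944 (R=1.0000) → pose (4.3188, -0.5011, -3.0944)
step 2: θ'=-3.0944 (straight) → pose (3.6945, -0.5306, -3.0944)
step 3: θ'=-2.0944 (R=0.5000) → pose (3.2851, -0.7800, -2.0944)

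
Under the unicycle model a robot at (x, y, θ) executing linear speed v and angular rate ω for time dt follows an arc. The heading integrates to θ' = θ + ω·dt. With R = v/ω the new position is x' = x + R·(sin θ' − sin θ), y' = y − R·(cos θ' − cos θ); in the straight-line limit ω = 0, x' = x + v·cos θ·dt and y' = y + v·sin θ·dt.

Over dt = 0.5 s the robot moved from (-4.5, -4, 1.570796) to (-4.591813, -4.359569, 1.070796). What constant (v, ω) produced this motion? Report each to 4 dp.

Δθ = 1.070796 − 1.570796 = -0.500000
ω = Δθ/dt = -0.500000/0.5 = -1.0000
R = −Δy/(cos θ' − cos θ) = 0.7500
v = R·ω = 0.7500·-1.0000 = -0.7500

v = -0.7500, ω = -1.0000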